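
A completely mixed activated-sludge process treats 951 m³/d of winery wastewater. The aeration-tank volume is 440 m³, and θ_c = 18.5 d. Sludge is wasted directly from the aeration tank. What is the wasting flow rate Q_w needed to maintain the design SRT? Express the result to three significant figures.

For wasting at MLVSS concentration, Q_w = V/θ_c = 440.0/18.5 = 23.78 m³/d.

Q_w ≈ 23.8 m³/d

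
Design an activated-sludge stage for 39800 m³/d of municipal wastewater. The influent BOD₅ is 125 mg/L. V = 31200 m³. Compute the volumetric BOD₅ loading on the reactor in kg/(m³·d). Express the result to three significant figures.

Volumetric loading L_v = Q·S₀ / V = 39800 × 125 g/m³ / 31200 m³ = 159.5 g/(m³·d) = 0.1595 kg BOD₅/(m³·d).

L_v ≈ 0.159 kg BOD₅/(m³·d)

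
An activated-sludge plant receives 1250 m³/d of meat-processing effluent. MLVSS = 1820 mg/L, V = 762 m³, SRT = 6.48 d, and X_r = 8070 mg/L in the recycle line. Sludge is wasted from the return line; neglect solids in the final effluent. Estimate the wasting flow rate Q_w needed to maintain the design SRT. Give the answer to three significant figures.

Q_w ≈ 26.5 m³/d

θ_c = V·X/(Q_w·X_r) when wasting from the recycle, so Q_w = V·X/(θ_c·X_r) = 762.0 × 1820 / (6.48 × 8070) = 26.52 m³/d.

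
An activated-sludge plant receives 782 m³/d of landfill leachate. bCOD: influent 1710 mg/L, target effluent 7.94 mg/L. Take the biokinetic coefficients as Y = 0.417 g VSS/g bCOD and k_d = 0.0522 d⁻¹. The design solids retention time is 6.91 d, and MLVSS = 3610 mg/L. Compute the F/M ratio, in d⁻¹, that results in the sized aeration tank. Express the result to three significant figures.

From the SRT design equation V = Y Q (S₀−S) θ_c / [X (1 + k_d θ_c)] = 0.417 × 782 × (1710 − 7.94) × 6.91 / [3610 × (1 + 0.0522 × 6.91)] = 3.84×10^6 / 4912 = 780.8 m³.
F/M = Q·S₀ / (V·X) = 782 × 1710 / (780.8 × 3610) = 0.4744 g bCOD·(g VSS·d)⁻¹.

F/M ≈ 0.474 d⁻¹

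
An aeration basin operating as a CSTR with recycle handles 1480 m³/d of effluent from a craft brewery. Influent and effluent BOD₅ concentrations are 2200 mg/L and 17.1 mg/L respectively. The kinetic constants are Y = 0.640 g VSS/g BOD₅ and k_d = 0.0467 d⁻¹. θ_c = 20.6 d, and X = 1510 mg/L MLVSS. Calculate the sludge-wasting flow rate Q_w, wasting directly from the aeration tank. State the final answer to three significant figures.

Q_w ≈ 698 m³/d

Steady-state biomass mass balance: V·X·(1 + k_d·θ_c) = Y·Q·(S₀ − S)·θ_c, so V = 0.640 × 1480 × (2200 − 17.1) × 20.6 / [1510 × (1 + 0.0467 × 20.6)] = 4.26×10^7 / 2963 = 14377 m³.
For wasting at MLVSS concentration, Q_w = V/θ_c = 14377/20.6 = 697.9 m³/d.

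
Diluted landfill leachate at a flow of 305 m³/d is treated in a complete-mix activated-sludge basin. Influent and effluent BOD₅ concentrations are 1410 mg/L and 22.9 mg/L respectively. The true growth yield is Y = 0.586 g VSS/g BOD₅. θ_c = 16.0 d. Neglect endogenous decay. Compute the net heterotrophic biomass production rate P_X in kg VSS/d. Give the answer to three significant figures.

Since k_d ≈ 0, Y_obs = Y = 0.586 g VSS/g BOD₅.
Q·(S₀ − S) = 305 × (1410 − 22.9) × 10⁻³ = 423.1 kg/d removed.
Net biomass production P_X = Y_obs × Q·(S₀ − S) = 0.5860 × 423.1 = 247.9 kg VSS/d.

P_X ≈ 248 kg VSS/d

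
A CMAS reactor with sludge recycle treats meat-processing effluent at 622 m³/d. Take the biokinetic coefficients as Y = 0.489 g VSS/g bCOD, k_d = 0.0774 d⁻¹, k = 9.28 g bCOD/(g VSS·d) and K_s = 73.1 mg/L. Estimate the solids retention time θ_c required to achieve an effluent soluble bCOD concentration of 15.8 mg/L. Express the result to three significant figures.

θ_c ≈ 1.37 d

From 1/θ_c = Y·k·S/(K_s + S) − k_d: Y·k·S/(K_s+S) = 0.489 × 9.28 × 15.8 / (73.1 + 15.8) = 0.8065 d⁻¹.
1/θ_c = 0.8065 − 0.0774 = 0.7291 d⁻¹, so θ_c = 1.372 d.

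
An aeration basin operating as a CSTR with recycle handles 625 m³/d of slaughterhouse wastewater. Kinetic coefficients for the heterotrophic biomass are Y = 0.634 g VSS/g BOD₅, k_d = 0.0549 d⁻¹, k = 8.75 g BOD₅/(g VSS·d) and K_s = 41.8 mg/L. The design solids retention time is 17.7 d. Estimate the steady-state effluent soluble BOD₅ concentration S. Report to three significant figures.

S ≈ 0.857 mg/L

From the Monod/SRT balance for a CMAS, S = K_s·(1+k_d θ_c)/[θ_c·(Y k − k_d) − 1] = 41.8 × (1 + 0.0549 × 17.7) / [17.7 × (0.634 × 8.75 − 0.0549) − 1] = 82.42 / 96.22 = 0.8566 mg/L.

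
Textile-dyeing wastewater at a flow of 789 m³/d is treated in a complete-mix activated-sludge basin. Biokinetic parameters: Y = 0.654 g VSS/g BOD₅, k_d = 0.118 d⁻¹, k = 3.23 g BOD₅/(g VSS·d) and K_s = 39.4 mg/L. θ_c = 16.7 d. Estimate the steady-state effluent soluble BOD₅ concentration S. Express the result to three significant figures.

S ≈ 3.62 mg/L

From the Monod/SRT balance for a CMAS, S = K_s·(1+k_d θ_c)/[θ_c·(Y k − k_d) − 1] = 39.4 × (1 + 0.118 × 16.7) / [16.7 × (0.654 × 3.23 − 0.118) − 1] = 117.0 / 32.31 = 3.623 mg/L.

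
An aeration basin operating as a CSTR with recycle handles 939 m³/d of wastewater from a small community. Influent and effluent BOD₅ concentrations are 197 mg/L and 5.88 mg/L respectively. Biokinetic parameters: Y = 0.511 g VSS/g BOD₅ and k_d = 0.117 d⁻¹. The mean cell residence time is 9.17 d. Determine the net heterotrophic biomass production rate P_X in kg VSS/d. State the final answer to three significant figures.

Correct the yield for decay: Y_obs = Y/(1 + k_d θ_c) = 0.511 / (1 + 0.117 × 9.17) = 0.511 / 2.073 = 0.2465.
Mass of BOD₅ removed per day: Q(S₀ − S) = 939 × 191.1 g/m³ = 179.5 kg/d.
P_X = Y_obs · Q(S₀ − S) = 0.2465 × 179.5 = 44.24 kg VSS/d.

P_X ≈ 44.2 kg VSS/d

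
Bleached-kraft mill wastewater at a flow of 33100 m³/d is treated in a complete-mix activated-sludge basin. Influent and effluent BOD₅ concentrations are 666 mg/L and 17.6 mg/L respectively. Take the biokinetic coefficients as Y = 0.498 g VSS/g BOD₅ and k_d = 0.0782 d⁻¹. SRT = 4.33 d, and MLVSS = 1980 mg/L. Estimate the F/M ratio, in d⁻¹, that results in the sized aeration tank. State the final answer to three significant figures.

Steady-state biomass mass balance: V·X·(1 + k_d·θ_c) = Y·Q·(S₀ − S)·θ_c, so V = 0.498 × 33100 × (666 − 17.6) × 4.33 / [1980 × (1 + 0.0782 × 4.33)] = 4.63×10^7 / 2650 = 17461 m³.
F/M = Q·S₀ / (V·X) = 33100 × 666 / (17461 × 1980) = 0.6376 g BOD₅·(g VSS·d)⁻¹.

F/M ≈ 0.638 d⁻¹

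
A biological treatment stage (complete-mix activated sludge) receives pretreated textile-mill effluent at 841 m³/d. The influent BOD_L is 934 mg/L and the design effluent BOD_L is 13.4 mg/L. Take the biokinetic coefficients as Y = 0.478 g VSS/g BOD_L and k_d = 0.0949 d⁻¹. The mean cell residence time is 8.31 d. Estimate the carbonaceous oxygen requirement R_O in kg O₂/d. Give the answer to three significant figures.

The observed yield is Y_obs = Y/(1 + k_d·θ_c) = 0.478 / (1 + 0.0949 × 8.31) = 0.478 / 1.789 = 0.2672 g VSS per g BOD_L removed.
Mass of BOD_L removed per day: Q(S₀ − S) = 841 × 920.6 g/m³ = 774.2 kg/d.
Net sludge production P_X = 0.2672 × 774.2 = 206.9 kg VSS/d.
R_O = Q·(S₀ − S) − 1.42·P_X = 774.2 − 1.42 × 206.9 = 480.4 kg O₂/d.

R_O ≈ 480 kg O₂/d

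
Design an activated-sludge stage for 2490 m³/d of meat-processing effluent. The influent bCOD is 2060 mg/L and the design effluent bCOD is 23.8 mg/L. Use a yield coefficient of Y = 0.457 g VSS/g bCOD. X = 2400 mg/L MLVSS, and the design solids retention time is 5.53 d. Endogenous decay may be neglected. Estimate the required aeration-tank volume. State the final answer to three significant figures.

V ≈ 5340 m³

V·X = Y·Q·ΔS·θ_c gives V = 0.457 × 2490 × (2060 − 23.8) × 5.53 / 2400 = 5339 m³.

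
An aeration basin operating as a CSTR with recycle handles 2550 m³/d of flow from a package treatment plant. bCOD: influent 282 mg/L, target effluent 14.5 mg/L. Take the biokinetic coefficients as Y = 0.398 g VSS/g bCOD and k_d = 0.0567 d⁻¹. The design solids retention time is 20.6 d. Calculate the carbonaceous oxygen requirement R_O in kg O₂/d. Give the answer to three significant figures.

R_O ≈ 504 kg O₂/d

Observed yield with endogenous decay: Y_obs = Y / (1 + k_d·θ_c) = 0.398 / (1 + 0.0567 × 20.6) = 0.398 / 2.168 = 0.1836 g VSS/g bCOD.
Mass of bCOD removed per day: Q(S₀ − S) = 2550 × 267.5 g/m³ = 682.1 kg/d.
P_X = Y_obs·Q·(S₀ − S) = 0.1836 × 682.1 = 125.2 kg VSS/d.
Carbonaceous O₂ demand = substrate oxidised − cell-mass equivalent = 682.1 − 1.42 × 125.2 = 504.3 kg O₂/d.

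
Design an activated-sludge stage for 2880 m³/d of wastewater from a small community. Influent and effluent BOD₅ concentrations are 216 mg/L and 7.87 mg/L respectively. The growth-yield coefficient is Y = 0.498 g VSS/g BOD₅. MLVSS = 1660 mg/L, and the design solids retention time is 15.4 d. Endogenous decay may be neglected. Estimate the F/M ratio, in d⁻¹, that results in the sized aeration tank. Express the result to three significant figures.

F/M ≈ 0.135 d⁻¹

With k_d = 0 the design equation reduces to V = Y Q (S₀−S) θ_c / X = 0.498 × 2880 × (216 − 7.87) × 15.4 / 1660 = 2769 m³.
Food-to-microorganism ratio F/M = Q S₀ / (V X) = 2880 × 216 / (2769 × 1660) = 0.1353 d⁻¹.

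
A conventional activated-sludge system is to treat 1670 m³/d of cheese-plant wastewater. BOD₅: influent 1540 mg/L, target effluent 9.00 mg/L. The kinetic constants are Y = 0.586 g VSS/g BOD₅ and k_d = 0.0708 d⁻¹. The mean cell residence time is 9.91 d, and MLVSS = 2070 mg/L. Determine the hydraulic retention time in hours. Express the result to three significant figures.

From the SRT design equation V = Y Q (S₀−S) θ_c / [X (1 + k_d θ_c)] = 0.586 × 1670 × (1540 − 9.00) × 9.91 / [2070 × (1 + 0.0708 × 9.91)] = 1.48×10^7 / 3522 = 4215 m³.
HRT = V/Q = 4215 m³ / 1670 m³·d⁻¹ = 2.524 d × 24 = 60.58 h.

τ ≈ 60.6 h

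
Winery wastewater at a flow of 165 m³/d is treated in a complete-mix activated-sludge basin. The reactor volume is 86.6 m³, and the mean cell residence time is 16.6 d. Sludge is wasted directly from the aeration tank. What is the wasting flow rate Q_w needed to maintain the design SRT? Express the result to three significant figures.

Q_w ≈ 5.22 m³/d

With mixed-liquor wasting, θ_c = V/Q_w, so Q_w = V/θ_c = 86.60/16.6 = 5.217 m³/d.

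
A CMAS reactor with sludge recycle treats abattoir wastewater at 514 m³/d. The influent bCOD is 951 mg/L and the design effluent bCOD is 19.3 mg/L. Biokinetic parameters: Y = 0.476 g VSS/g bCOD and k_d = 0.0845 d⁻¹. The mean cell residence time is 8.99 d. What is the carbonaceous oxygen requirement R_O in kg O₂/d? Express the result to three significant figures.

R_O ≈ 295 kg O₂/d

Y_obs = Y / (1 + k_d θ_c) = 0.476 / (1 + 0.0845 × 8.99) = 0.476 / 1.760 = 0.2705.
Mass of bCOD removed per day: Q(S₀ − S) = 514 × 931.7 g/m³ = 478.9 kg/d.
Biomass synthesised: P_X = Y_obs × 478.9 = 129.5 kg VSS/d.
R_O = Q·(S₀ − S) − 1.42·P_X = 478.9 − 1.42 × 129.5 = 294.9 kg O₂/d.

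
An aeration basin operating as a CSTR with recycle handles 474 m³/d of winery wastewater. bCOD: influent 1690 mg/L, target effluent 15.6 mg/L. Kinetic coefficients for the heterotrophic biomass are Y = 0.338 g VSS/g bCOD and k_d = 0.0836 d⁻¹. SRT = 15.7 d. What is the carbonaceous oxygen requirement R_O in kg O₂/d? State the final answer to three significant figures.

R_O ≈ 629 kg O₂/d

Correct the yield for decay: Y_obs = Y/(1 + k_d θ_c) = 0.338 / (1 + 0.0836 × 15.7) = 0.338 / 2.313 = 0.1462.
Q·(S₀ − S) = 474 × (1690 − 15.6) × 10⁻³ = 793.7 kg/d removed.
Biomass synthesised: P_X = Y_obs × 793.7 = 116.0 kg VSS/d.
Carbonaceous O₂ demand = substrate oxidised − cell-mass equivalent = 793.7 − 1.42 × 116.0 = 628.9 kg O₂/d.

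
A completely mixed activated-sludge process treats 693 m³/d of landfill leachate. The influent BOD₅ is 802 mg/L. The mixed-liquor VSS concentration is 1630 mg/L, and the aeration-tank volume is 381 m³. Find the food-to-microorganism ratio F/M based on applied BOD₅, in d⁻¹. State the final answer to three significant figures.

F/M ≈ 0.895 d⁻¹

F/M = applied load / biomass = Q·S₀/(V·X) = 693 × 802 / (381.0 × 1630) = 0.8949 d⁻¹.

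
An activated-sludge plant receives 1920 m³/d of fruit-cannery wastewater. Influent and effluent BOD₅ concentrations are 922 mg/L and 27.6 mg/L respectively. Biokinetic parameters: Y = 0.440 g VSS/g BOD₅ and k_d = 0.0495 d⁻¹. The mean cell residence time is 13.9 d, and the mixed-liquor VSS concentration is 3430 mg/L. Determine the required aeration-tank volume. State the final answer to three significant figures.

V ≈ 1810 m³

Steady-state biomass mass balance: V·X·(1 + k_d·θ_c) = Y·Q·(S₀ − S)·θ_c, so V = 0.440 × 1920 × (922 − 27.6) × 13.9 / [3430 × (1 + 0.0495 × 13.9)] = 1.05×10^7 / 5790 = 1814 m³.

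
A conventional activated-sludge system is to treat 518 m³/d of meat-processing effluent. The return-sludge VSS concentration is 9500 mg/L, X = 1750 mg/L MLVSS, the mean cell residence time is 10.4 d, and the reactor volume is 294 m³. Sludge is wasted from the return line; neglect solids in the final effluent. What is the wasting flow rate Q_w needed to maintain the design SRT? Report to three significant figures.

Wasting from the return line (neglecting effluent solids): Q_w = V·X / (θ_c·X_r) = 294.0 × 1750 / (10.4 × 9500) = 5.207 m³/d.

Q_w ≈ 5.21 m³/d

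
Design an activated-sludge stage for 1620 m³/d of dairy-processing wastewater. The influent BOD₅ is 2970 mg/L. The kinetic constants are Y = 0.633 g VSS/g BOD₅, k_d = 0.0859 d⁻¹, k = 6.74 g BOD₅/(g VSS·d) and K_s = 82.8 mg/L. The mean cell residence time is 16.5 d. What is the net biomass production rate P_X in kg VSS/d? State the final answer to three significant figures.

For a completely mixed reactor with recycle the Lawrence–McCarty relation gives S = K_s·(1 + k_d·θ_c) / [θ_c·(Y·k − k_d) − 1] = 82.8 × (1 + 0.0859 × 16.5) / [16.5 × (0.633 × 6.74 − 0.0859) − 1] = 200.2 / 67.98 = 2.944 mg/L.
Correct the yield for decay: Y_obs = Y/(1 + k_d θ_c) = 0.633 / (1 + 0.0859 × 16.5) = 0.633 / 2.417 = 0.2619.
Mass of BOD₅ removed per day: Q(S₀ − S) = 1620 × 2967 g/m³ = 4807 kg/d.
So the net sludge growth is P_X = 0.2619 × 4807 = 1259 kg VSS/d.

P_X ≈ 1260 kg VSS/d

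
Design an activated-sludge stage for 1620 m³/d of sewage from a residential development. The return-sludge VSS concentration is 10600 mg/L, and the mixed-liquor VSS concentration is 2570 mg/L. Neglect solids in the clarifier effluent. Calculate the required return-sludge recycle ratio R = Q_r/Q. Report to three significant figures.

Mass balance around the secondary clarifier (neglecting effluent solids): R = X / (X_r − X) = 2570 / (10600 − 2570) = 0.3200.

R ≈ 0.320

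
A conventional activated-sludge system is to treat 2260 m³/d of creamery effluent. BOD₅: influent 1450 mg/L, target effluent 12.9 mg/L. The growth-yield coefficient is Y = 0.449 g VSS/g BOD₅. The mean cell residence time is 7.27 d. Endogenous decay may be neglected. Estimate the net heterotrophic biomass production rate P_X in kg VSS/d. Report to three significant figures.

P_X ≈ 1460 kg VSS/d

With endogenous decay neglected, the observed yield equals the true yield: Y_obs = Y = 0.449 g VSS/g BOD₅.
ΔS = 1450 − 12.9 = 1437 mg/L, so the substrate removal rate is 2260 × 1437/1000 = 3248 kg BOD₅/d.
So the net sludge growth is P_X = 0.4490 × 3248 = 1458 kg VSS/d.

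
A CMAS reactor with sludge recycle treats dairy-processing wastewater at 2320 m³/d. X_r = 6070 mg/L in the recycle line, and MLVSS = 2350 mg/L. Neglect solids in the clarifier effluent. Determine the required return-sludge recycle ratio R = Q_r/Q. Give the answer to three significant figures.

R ≈ 0.632

R = Q_r/Q = X/(X_r − X) = 2350 / (6070 − 2350) = 0.6317.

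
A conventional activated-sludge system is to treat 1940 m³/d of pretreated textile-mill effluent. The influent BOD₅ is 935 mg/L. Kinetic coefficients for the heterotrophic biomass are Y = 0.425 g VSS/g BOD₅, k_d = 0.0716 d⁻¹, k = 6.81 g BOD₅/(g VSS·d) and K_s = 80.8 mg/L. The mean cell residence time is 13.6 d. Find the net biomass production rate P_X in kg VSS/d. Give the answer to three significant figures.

Effluent substrate depends only on kinetics and SRT: S = K_s(1 + k_d θ_c) / [θ_c(Yk − k_d) − 1] = 80.8 × (1 + 0.0716 × 13.6) / [13.6 × (0.425 × 6.81 − 0.0716) − 1] = 159.5 / 37.39 = 4.266 mg/L.
Y_obs = Y / (1 + k_d θ_c) = 0.425 / (1 + 0.0716 × 13.6) = 0.425 / 1.974 = 0.2153.
Mass of BOD₅ removed per day: Q(S₀ − S) = 1940 × 930.7 g/m³ = 1806 kg/d.
Net biomass production P_X = Y_obs × Q·(S₀ − S) = 0.2153 × 1806 = 388.8 kg VSS/d.

P_X ≈ 389 kg VSS/d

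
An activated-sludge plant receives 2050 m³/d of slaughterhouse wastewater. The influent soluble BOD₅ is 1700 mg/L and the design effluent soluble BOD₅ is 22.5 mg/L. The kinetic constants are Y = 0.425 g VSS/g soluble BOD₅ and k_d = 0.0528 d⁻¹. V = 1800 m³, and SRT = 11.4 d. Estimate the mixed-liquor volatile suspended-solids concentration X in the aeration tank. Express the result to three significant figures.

From V·X·(1 + k_d·θ_c) = Y·Q·(S₀ − S)·θ_c: X = 0.425 × 2050 × (1700 − 22.5) × 11.4 / [1800 × (1 + 0.0528 × 11.4)] = 5778 mg/L.

X ≈ 5780 mg/L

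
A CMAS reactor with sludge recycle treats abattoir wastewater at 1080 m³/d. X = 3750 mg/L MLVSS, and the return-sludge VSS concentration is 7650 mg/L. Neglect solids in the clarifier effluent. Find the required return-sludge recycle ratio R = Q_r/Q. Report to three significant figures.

Mass balance around the secondary clarifier (neglecting effluent solids): R = X / (X_r − X) = 3750 / (7650 − 3750) = 0.9615.

R ≈ 0.962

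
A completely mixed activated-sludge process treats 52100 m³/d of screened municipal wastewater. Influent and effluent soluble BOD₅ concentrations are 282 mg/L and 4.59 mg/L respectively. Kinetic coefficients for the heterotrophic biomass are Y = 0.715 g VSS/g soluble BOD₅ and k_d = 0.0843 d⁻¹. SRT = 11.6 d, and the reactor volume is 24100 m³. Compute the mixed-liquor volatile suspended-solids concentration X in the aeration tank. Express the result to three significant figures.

X = Y·Q·ΔS·θ_c / [V·(1 + k_d θ_c)] = 0.715 × 52100 × (282 − 4.59) × 11.6 / [24100 × (1 + 0.0843 × 11.6)] = 2515 mg/L.

X ≈ 2510 mg/L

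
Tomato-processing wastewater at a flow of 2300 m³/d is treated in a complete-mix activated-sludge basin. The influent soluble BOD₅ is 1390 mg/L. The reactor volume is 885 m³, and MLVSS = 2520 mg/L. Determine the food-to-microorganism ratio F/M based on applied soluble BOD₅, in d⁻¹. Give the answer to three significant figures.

F/M ≈ 1.43 d⁻¹

F/M = Q·S₀ / (V·X) = 2300 × 1390 / (885.0 × 2520) = 1.434 g soluble BOD₅·(g VSS·d)⁻¹.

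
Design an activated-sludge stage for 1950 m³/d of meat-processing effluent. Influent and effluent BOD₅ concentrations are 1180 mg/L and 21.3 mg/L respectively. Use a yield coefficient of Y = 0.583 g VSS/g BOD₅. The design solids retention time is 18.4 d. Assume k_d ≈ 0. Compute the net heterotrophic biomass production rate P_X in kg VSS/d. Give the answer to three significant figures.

With endogenous decay neglected, the observed yield equals the true yield: Y_obs = Y = 0.583 g VSS/g BOD₅.
Q·(S₀ − S) = 1950 × (1180 − 21.3) × 10⁻³ = 2259 kg/d removed.
Net biomass production P_X = Y_obs × Q·(S₀ − S) = 0.5830 × 2259 = 1317 kg VSS/d.

P_X ≈ 1320 kg VSS/d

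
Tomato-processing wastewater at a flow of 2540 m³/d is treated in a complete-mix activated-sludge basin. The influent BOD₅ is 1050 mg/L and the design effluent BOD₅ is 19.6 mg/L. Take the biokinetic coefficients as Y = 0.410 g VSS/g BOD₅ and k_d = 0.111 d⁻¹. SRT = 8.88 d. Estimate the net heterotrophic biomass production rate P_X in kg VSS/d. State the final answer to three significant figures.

The observed yield is Y_obs = Y/(1 + k_d·θ_c) = 0.410 / (1 + 0.111 × 8.88) = 0.410 / 1.986 = 0.2065 g VSS per g BOD₅ removed.
ΔS = 1050 − 19.6 = 1030 mg/L, so the substrate removal rate is 2540 × 1030/1000 = 2617 kg BOD₅/d.
Biomass produced: P_X = Y_obs·Q·ΔS = 0.2065 × 2617 ≈ 540.4 kg VSS/d.

P_X ≈ 540 kg VSS/d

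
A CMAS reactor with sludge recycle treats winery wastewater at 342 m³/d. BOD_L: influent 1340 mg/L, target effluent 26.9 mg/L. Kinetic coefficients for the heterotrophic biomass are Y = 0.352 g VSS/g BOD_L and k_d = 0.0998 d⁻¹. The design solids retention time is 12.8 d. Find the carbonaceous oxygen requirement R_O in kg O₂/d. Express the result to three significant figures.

Observed yield with endogenous decay: Y_obs = Y / (1 + k_d·θ_c) = 0.352 / (1 + 0.0998 × 12.8) = 0.352 / 2.277 = 0.1546 g VSS/g BOD_L.
Mass of BOD_L removed per day: Q(S₀ − S) = 342 × 1313 g/m³ = 449.1 kg/d.
Net sludge production P_X = 0.1546 × 449.1 = 69.41 kg VSS/d.
R_O = Q·ΔS − 1.42 P_X = 449.1 − 98.56 = 350.5 kg O₂/d.

R_O ≈ 351 kg O₂/d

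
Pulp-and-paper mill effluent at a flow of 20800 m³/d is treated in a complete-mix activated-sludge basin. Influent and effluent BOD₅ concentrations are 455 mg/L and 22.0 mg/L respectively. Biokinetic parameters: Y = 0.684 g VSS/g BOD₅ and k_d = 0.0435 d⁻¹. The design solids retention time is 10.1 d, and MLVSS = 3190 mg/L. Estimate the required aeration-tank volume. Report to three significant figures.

V ≈ 13600 m³

Rearranging the biomass balance for a CMAS with decay, V = Y·Q·ΔS·θ_c / [X·(1+k_d θ_c)] = 0.684 × 20800 × (455 − 22.0) × 10.1 / [3190 × (1 + 0.0435 × 10.1)] = 6.22×10^7 / 4592 = 13551 m³.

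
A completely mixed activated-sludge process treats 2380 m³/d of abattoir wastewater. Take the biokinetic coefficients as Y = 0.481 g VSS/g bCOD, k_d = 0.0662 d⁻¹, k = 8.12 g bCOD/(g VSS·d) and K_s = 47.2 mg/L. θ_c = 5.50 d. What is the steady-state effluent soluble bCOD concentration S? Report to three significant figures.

For a completely mixed reactor with recycle the Lawrence–McCarty relation gives S = K_s·(1 + k_d·θ_c) / [θ_c·(Y·k − k_d) − 1] = 47.2 × (1 + 0.0662 × 5.50) / [5.50 × (0.481 × 8.12 − 0.0662) − 1] = 64.39 / 20.12 = 3.200 mg/L.

S ≈ 3.20 mg/L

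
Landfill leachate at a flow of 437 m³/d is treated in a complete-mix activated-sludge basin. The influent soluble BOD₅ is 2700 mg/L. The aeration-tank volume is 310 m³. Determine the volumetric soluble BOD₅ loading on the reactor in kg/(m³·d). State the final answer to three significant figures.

L_v ≈ 3.81 kg soluble BOD₅/(m³·d)

Volumetric loading L_v = Q·S₀ / V = 437 × 2700 g/m³ / 310.0 m³ = 3806 g/(m³·d) = 3.806 kg soluble BOD₅/(m³·d).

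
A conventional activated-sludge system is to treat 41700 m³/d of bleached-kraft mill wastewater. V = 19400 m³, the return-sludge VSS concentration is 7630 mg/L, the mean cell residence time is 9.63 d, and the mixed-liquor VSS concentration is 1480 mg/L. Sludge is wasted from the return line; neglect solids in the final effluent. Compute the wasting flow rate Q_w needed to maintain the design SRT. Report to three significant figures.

θ_c = V·X/(Q_w·X_r) when wasting from the recycle, so Q_w = V·X/(θ_c·X_r) = 19400 × 1480 / (9.63 × 7630) = 390.8 m³/d.

Q_w ≈ 391 m³/d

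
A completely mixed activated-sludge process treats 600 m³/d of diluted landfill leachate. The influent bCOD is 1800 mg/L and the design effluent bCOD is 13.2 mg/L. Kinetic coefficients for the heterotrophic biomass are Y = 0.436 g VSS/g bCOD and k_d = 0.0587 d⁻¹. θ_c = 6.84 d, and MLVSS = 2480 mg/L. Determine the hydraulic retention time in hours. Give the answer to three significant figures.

τ ≈ 36.8 h

Steady-state biomass mass balance: V·X·(1 + k_d·θ_c) = Y·Q·(S₀ − S)·θ_c, so V = 0.436 × 600 × (1800 − 13.2) × 6.84 / [2480 × (1 + 0.0587 × 6.84)] = 3.2×10^6 / 3476 = 919.9 m³.
Hydraulic retention time τ = V/Q = 919.9 / 600 = 1.533 d = 36.79 h.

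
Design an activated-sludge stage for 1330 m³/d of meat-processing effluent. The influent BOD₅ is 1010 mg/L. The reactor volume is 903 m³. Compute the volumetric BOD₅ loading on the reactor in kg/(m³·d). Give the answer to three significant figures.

L_v ≈ 1.49 kg BOD₅/(m³·d)

L_v = Q S₀ / V = 1330 × 1010 × 10⁻³ / 903.0 = 1.488 kg/(m³·d).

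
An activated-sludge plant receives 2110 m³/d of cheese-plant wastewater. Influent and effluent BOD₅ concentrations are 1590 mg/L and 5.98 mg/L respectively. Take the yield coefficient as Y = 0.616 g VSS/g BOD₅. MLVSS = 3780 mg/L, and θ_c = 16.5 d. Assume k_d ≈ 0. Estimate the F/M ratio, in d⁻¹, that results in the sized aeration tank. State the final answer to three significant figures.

V·X = Y·Q·ΔS·θ_c gives V = 0.616 × 2110 × (1590 − 5.98) × 16.5 / 3780 = 8987 m³.
F/M = Q·S₀ / (V·X) = 2110 × 1590 / (8987 × 3780) = 0.09876 g BOD₅·(g VSS·d)⁻¹.

F/M ≈ 0.0988 d⁻¹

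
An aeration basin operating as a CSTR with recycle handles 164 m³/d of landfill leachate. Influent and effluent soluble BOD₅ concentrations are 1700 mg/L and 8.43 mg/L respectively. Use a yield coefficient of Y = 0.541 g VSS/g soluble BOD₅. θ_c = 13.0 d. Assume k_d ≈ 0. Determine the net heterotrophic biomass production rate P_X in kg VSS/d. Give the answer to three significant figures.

P_X ≈ 150 kg VSS/d

With endogenous decay neglected, the observed yield equals the true yield: Y_obs = Y = 0.541 g VSS/g soluble BOD₅.
Q·(S₀ − S) = 164 × (1700 − 8.43) × 10⁻³ = 277.4 kg/d removed.
Net biomass production P_X = Y_obs × Q·(S₀ − S) = 0.5410 × 277.4 = 150.1 kg VSS/d.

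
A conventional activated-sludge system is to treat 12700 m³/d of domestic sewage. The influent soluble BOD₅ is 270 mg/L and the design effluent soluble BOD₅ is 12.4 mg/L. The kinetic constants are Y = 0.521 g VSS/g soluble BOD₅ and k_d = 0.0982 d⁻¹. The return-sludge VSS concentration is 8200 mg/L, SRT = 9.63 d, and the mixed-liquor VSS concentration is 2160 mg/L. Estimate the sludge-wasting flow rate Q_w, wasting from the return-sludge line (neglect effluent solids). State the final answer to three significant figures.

Rearranging the biomass balance for a CMAS with decay, V = Y·Q·ΔS·θ_c / [X·(1+k_d θ_c)] = 0.521 × 12700 × (270 − 12.4) × 9.63 / [2160 × (1 + 0.0982 × 9.63)] = 1.64×10^7 / 4203 = 3906 m³.
Q_w = (V·X)/(θ_c X_r) = 3906 × 2160 / (9.63 × 8200) = 106.8 m³/d.

Q_w ≈ 107 m³/d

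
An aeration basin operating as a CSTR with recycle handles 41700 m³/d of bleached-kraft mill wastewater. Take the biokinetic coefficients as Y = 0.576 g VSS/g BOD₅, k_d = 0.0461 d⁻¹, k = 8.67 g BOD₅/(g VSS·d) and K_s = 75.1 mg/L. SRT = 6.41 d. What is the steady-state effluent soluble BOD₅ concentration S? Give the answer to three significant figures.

From the Monod/SRT balance for a CMAS, S = K_s·(1+k_d θ_c)/[θ_c·(Y k − k_d) − 1] = 75.1 × (1 + 0.0461 × 6.41) / [6.41 × (0.576 × 8.67 − 0.0461) − 1] = 97.29 / 30.72 = 3.168 mg/L.

S ≈ 3.17 mg/L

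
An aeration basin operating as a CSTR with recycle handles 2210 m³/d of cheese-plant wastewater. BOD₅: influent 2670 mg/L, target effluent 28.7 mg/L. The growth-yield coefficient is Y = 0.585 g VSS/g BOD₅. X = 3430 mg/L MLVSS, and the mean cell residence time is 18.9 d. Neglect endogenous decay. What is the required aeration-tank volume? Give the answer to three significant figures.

V ≈ 18800 m³

Biomass mass balance (decay neglected): V·X = Y·Q·(S₀ − S)·θ_c, so V = 0.585 × 2210 × (2670 − 28.7) × 18.9 / 3430 = 18816 m³.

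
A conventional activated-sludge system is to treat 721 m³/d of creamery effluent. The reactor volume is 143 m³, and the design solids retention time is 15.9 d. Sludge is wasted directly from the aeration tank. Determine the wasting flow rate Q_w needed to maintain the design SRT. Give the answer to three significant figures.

Q_w ≈ 8.99 m³/d

For wasting at MLVSS concentration, Q_w = V/θ_c = 143.0/15.9 = 8.994 m³/d.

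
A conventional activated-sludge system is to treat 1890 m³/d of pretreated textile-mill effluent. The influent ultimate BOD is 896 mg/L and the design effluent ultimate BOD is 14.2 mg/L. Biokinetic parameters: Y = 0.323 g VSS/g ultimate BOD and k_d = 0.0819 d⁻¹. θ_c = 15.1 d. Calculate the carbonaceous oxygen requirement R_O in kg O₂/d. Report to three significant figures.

Observed yield with endogenous decay: Y_obs = Y / (1 + k_d·θ_c) = 0.323 / (1 + 0.0819 × 15.1) = 0.323 / 2.237 = 0.1444 g VSS/g ultimate BOD.
Q·(S₀ − S) = 1890 × (896 − 14.2) × 10⁻³ = 1667 kg/d removed.
Net sludge production P_X = 0.1444 × 1667 = 240.7 kg VSS/d.
R_O = Q·(S₀ − S) − 1.42·P_X = 1667 − 1.42 × 240.7 = 1325 kg O₂/d.

R_O ≈ 1320 kg O₂/d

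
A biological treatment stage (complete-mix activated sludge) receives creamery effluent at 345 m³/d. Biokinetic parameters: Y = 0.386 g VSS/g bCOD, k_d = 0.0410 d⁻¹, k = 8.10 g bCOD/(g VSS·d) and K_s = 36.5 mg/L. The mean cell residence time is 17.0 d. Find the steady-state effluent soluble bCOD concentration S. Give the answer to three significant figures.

S ≈ 1.20 mg/L

From the Monod/SRT balance for a CMAS, S = K_s·(1+k_d θ_c)/[θ_c·(Y k − k_d) − 1] = 36.5 × (1 + 0.0410 × 17.0) / [17.0 × (0.386 × 8.10 − 0.0410) − 1] = 61.94 / 51.46 = 1.204 mg/L.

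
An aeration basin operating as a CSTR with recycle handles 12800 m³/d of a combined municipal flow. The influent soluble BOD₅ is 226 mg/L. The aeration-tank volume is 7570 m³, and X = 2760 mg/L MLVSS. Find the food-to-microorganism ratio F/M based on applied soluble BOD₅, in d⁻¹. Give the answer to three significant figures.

F/M ≈ 0.138 d⁻¹

Food-to-microorganism ratio F/M = Q S₀ / (V X) = 12800 × 226 / (7570 × 2760) = 0.1385 d⁻¹.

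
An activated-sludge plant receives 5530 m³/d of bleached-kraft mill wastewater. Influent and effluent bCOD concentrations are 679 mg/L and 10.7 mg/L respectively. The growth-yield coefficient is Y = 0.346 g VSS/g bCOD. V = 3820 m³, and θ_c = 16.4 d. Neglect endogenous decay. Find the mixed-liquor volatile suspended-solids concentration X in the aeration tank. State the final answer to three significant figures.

Without decay, X = Y Q (S₀−S) θ_c / V = 0.346 × 5530 × (679 − 10.7) × 16.4 / 3820 = 5490 mg/L.

X ≈ 5490 mg/L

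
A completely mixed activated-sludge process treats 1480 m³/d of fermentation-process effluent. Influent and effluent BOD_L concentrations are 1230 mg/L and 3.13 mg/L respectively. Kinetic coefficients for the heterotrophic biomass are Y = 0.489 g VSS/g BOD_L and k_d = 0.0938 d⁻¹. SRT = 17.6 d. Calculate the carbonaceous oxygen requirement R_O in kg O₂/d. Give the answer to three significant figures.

R_O ≈ 1340 kg O₂/d

Observed yield with endogenous decay: Y_obs = Y / (1 + k_d·θ_c) = 0.489 / (1 + 0.0938 × 17.6) = 0.489 / 2.651 = 0.1845 g VSS/g BOD_L.
Substrate removed = Q·(S₀ − S) = 1480 m³/d × (1230 − 3.13) g/m³ = 1.82×10^6 g/d = 1816 kg/d.
Net sludge production P_X = 0.1845 × 1816 = 334.9 kg VSS/d.
R_O = Q·ΔS − 1.42 P_X = 1816 − 475.6 = 1340 kg O₂/d.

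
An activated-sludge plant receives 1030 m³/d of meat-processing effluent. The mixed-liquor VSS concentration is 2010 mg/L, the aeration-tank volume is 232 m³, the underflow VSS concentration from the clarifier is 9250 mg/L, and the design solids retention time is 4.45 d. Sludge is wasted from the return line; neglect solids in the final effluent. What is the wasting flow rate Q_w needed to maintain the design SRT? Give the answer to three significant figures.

Q_w ≈ 11.3 m³/d

θ_c = V·X/(Q_w·X_r) when wasting from the recycle, so Q_w = V·X/(θ_c·X_r) = 232.0 × 2010 / (4.45 × 9250) = 11.33 m³/d.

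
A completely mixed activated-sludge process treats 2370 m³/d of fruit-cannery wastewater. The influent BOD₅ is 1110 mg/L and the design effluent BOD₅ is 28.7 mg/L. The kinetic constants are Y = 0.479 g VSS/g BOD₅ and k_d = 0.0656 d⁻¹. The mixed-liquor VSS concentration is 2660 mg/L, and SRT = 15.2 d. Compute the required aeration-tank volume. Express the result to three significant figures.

From the SRT design equation V = Y Q (S₀−S) θ_c / [X (1 + k_d θ_c)] = 0.479 × 2370 × (1110 − 28.7) × 15.2 / [2660 × (1 + 0.0656 × 15.2)] = 1.87×10^7 / 5312 = 3512 m³.

V ≈ 3510 m³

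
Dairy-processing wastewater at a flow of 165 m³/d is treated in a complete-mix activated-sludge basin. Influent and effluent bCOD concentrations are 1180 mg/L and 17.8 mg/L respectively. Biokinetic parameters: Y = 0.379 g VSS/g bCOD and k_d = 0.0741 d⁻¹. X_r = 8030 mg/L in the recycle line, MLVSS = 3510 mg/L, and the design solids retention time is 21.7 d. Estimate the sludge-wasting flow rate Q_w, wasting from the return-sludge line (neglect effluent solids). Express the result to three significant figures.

Q_w ≈ 3.47 m³/d

Steady-state biomass mass balance: V·X·(1 + k_d·θ_c) = Y·Q·(S₀ − S)·θ_c, so V = 0.379 × 165 × (1180 − 17.8) × 21.7 / [3510 × (1 + 0.0741 × 21.7)] = 1.58×10^6 / 9154 = 172.3 m³.
Wasting from the return line (neglecting effluent solids): Q_w = V·X / (θ_c·X_r) = 172.3 × 3510 / (21.7 × 8030) = 3.470 m³/d.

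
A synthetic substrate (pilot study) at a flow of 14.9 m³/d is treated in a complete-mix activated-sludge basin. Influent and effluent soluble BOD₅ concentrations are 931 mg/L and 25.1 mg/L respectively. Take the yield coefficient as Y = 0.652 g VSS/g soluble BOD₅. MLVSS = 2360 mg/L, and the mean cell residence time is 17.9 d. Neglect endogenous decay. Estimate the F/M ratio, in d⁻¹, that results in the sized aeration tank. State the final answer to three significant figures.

F/M ≈ 0.0881 d⁻¹

With k_d = 0 the design equation reduces to V = Y Q (S₀−S) θ_c / X = 0.652 × 14.9 × (931 − 25.1) × 17.9 / 2360 = 66.75 m³.
Food-to-microorganism ratio F/M = Q S₀ / (V X) = 14.9 × 931 / (66.75 × 2360) = 0.08806 d⁻¹.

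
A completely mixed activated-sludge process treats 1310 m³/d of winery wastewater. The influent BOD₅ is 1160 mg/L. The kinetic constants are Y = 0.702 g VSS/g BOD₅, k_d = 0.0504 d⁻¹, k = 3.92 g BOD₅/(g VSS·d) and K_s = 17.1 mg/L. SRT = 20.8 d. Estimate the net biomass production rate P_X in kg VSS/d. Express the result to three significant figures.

P_X ≈ 521 kg VSS/d

Effluent substrate depends only on kinetics and SRT: S = K_s(1 + k_d θ_c) / [θ_c(Yk − k_d) − 1] = 17.1 × (1 + 0.0504 × 20.8) / [20.8 × (0.702 × 3.92 − 0.0504) − 1] = 35.03 / 55.19 = 0.6346 mg/L.
Observed yield with endogenous decay: Y_obs = Y / (1 + k_d·θ_c) = 0.702 / (1 + 0.0504 × 20.8) = 0.702 / 2.048 = 0.3427 g VSS/g BOD₅.
Q·(S₀ − S) = 1310 × (1160 − 0.635) × 10⁻³ = 1519 kg/d removed.
So the net sludge growth is P_X = 0.3427 × 1519 = 520.5 kg VSS/d.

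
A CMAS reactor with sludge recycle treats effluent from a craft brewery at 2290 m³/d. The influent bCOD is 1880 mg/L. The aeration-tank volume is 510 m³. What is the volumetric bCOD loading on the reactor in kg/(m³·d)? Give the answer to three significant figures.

L_v ≈ 8.44 kg bCOD/(m³·d)

Volumetric loading L_v = Q·S₀ / V = 2290 × 1880 g/m³ / 510.0 m³ = 8442 g/(m³·d) = 8.442 kg bCOD/(m³·d).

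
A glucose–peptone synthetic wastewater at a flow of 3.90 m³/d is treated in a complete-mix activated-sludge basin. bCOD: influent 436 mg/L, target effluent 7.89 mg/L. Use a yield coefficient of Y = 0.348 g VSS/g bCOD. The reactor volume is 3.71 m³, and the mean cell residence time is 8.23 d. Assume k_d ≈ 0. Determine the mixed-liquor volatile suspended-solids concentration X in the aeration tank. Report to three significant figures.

From V·X = Y·Q·(S₀ − S)·θ_c (decay neglected): X = 0.348 × 3.90 × (436 − 7.89) × 8.23 / 3.71 = 1289 mg/L.

X ≈ 1290 mg/L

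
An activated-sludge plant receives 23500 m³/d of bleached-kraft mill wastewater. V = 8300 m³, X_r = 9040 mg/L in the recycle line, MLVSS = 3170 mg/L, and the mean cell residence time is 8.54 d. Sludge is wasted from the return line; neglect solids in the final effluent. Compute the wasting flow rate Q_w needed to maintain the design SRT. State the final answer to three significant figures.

θ_c = V·X/(Q_w·X_r) when wasting from the recycle, so Q_w = V·X/(θ_c·X_r) = 8300 × 3170 / (8.54 × 9040) = 340.8 m³/d.

Q_w ≈ 341 m³/d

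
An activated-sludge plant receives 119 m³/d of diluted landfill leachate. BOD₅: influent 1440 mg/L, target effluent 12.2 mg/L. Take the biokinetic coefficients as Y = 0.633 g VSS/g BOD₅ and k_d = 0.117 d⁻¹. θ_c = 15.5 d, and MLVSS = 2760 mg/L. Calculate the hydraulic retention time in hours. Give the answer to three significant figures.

Steady-state biomass mass balance: V·X·(1 + k_d·θ_c) = Y·Q·(S₀ − S)·θ_c, so V = 0.633 × 119 × (1440 − 12.2) × 15.5 / [2760 × (1 + 0.117 × 15.5)] = 1.67×10^6 / 7765 = 214.7 m³.
τ = V/Q = 214.7/119 = 1.804 d, or 43.30 h.

τ ≈ 43.3 h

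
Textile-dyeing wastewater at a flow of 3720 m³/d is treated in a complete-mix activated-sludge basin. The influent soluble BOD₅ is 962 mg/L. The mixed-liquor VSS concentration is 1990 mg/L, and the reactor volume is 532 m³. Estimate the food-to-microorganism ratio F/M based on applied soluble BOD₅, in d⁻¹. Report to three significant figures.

F/M ≈ 3.38 d⁻¹

Food-to-microorganism ratio F/M = Q S₀ / (V X) = 3720 × 962 / (532.0 × 1990) = 3.380 d⁻¹.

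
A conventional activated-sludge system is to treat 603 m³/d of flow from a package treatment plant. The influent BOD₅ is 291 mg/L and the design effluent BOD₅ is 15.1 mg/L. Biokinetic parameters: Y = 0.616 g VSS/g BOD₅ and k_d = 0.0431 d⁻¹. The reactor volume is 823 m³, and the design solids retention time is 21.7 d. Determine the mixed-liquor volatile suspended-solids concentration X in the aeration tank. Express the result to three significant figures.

X ≈ 1400 mg/L

From V·X·(1 + k_d·θ_c) = Y·Q·(S₀ − S)·θ_c: X = 0.616 × 603 × (291 − 15.1) × 21.7 / [823 × (1 + 0.0431 × 21.7)] = 1396 mg/L.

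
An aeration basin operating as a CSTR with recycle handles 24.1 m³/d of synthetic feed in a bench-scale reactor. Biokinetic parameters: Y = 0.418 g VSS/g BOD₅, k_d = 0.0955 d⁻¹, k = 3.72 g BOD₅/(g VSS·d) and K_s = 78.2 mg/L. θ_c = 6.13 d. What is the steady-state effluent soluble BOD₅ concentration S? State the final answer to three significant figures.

Effluent substrate depends only on kinetics and SRT: S = K_s(1 + k_d θ_c) / [θ_c(Yk − k_d) − 1] = 78.2 × (1 + 0.0955 × 6.13) / [6.13 × (0.418 × 3.72 − 0.0955) − 1] = 124.0 / 7.946 = 15.60 mg/L.

S ≈ 15.6 mg/L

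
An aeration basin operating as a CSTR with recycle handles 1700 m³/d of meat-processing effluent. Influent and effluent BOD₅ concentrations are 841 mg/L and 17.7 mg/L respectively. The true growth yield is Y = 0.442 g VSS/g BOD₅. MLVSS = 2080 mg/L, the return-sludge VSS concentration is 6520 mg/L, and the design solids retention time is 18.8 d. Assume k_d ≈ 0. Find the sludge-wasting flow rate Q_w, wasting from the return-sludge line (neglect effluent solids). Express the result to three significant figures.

V·X = Y·Q·ΔS·θ_c gives V = 0.442 × 1700 × (841 − 17.7) × 18.8 / 2080 = 5591 m³.
Wasting from the return line (neglecting effluent solids): Q_w = V·X / (θ_c·X_r) = 5591 × 2080 / (18.8 × 6520) = 94.88 m³/d.

Q_w ≈ 94.9 m³/d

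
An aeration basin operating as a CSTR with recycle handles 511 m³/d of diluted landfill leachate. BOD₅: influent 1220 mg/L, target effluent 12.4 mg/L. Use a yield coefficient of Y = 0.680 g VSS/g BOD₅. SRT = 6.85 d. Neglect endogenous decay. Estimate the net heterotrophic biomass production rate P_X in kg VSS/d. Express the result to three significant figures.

P_X ≈ 420 kg VSS/d

Since k_d ≈ 0, Y_obs = Y = 0.680 g VSS/g BOD₅.
Substrate removed = Q·(S₀ − S) = 511 m³/d × (1220 − 12.4) g/m³ = 6.17×10^5 g/d = 617.1 kg/d.
P_X = Y_obs · Q(S₀ − S) = 0.6800 × 617.1 = 419.6 kg VSS/d.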